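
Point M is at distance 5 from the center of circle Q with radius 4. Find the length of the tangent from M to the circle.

Let T be the point of tangency. Then QT ⊥ MT (radius ⊥ tangent).
In right triangle QTM: QM² = QT² + MT²
5² = 4² + MT²
MT² = 9, MT = 3

3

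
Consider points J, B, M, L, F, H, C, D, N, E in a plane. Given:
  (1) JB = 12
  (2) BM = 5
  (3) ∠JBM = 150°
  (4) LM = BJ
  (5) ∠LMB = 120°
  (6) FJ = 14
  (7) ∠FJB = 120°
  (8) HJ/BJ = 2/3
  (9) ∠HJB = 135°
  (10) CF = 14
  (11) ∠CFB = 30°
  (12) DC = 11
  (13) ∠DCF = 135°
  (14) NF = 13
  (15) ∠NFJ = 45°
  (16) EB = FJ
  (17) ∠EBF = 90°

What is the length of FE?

From the given relations: EB = FJ = 14.
Step 1: By the law of cosines on triangle BJF: BF² = 12² + 14² − 2·12·14·cos(120°) = 508, so BF = 2·√127.
Step 2: By the law of cosines on triangle FBE: FE² = (2·√127)² + 14² − 2·2·√127·14·cos(90°) = 704, so FE = 8·√11.

Therefore, the length of FE = 8·√11.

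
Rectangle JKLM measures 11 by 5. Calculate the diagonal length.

A rectangle's diagonal splits it into two right triangles, with the diagonal as the hypotenuse.
By the Pythagorean theorem, d^2 = 11^2 + 5^2 = 146.
Therefore d = sqrt(146).

sqrt(146)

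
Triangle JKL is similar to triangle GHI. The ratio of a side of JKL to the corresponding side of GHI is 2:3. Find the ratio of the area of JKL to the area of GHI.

Area ratio = (side ratio)^2 = (2/3)^2 = 4:9.

4:9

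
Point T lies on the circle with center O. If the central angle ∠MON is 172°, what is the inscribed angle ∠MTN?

An inscribed angle intercepts an arc from a point on the circle, while the central angle intercepts the same arc from the center.
The inscribed angle is always half the central angle: 172° / 2 = 86°.

86°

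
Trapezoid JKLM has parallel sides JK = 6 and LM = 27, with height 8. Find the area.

Area = (6 + 27) * 8 / 2 = 264 / 2 = 132

132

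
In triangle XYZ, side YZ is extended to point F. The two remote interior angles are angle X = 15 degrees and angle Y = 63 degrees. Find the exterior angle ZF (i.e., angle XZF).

The interior angle at Z is 180 - 15 - 63 = 102 degrees.
The exterior angle and interior angle at Z are supplementary:
Exterior angle = 180 - 102 = 78 degrees.

78 degrees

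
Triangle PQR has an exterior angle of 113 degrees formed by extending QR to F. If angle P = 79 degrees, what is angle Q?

By the exterior angle theorem: exterior angle = sum of remote interior angles.
113 = 79 + angle Q
angle Q = 113 - 79 = 34 degrees

34 degrees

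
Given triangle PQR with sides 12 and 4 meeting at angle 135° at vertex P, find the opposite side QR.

Law of cosines: QR^2 = 12^2 + 4^2 - 2(12)(4)cos(135°) = 48*sqrt(2) + 160, so QR = 4*sqrt(3*sqrt(2) + 10).

4*sqrt(3*sqrt(2) + 10)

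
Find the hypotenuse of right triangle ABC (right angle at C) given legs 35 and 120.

AB = sqrt(35^2 + 120^2) = sqrt(15625) = 125

125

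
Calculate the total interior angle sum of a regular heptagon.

The sum of interior angles of an n-sided polygon is (n - 2) * 180.
For n = 7: (7 - 2) * 180 = 5 * 180 = 900 degrees.

900 degrees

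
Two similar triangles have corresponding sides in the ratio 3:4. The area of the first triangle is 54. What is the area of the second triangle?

Area ratio = (3/4)^2 = 9/16. Area of the second triangle = 54 * 16/9 = 96.

96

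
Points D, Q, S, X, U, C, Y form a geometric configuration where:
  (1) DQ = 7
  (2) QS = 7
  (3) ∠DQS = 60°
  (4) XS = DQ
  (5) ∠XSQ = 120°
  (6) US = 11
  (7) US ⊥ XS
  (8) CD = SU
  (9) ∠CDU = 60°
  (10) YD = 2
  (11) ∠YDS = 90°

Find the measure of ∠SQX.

From the given relations: XS = DQ = 7.
Step 1: By the law of cosines on triangle QSX: QX² = 7² + 7² − 2·7·7·cos(120°) = 147, so QX = 7·√3.
Step 2: By the inverse law of cosines on triangle SQX: cos(∠SQX) = (7² + (7·√3)² − 7²) / (2·7·7·√3) = 147/169.74 = 0.866, so ∠SQX = 30°.

Therefore, the measure of angle ∠SQX = 30°.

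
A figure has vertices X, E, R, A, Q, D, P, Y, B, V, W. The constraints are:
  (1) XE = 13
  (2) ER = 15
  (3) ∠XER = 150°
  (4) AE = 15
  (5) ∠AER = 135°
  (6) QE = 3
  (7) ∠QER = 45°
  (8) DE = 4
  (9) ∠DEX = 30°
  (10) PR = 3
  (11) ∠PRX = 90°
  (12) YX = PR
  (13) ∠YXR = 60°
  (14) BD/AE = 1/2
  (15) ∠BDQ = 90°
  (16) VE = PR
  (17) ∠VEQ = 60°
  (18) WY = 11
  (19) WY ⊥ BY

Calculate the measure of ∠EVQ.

From the given relations: VE = PR = 3.
Step 1: By the law of cosines on triangle VEQ: VQ² = 3² + 3² − 2·3·3·cos(60°) = 9, so VQ = 3.
Step 2: By the inverse law of cosines on triangle EVQ: cos(∠EVQ) = (3² + 3² − 3²) / (2·3·3) = 9/18 = 0.5, so ∠EVQ = 60°.

Therefore, the measure of angle ∠EVQ = 60°.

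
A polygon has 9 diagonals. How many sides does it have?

Using d = n(n - 3)/2, we solve 9 = n(n - 3)/2.
So n(n - 3) = 18.
Testing n = 6: 6 * 3 = 18 = 18. Correct.
The polygon has 6 sides.

6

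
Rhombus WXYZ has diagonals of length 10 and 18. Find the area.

The diagonals of a rhombus divide it into four right triangles.
Each triangle has legs 10/ 2 = 5 and 18/2 = 9, so each has area (1/2)*5*9 = 45/2.
Four such triangles give total area = (d1 * d2) / 2 = 90.

90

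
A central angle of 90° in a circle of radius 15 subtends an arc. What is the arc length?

Arc length = 2π(15)(1/4) = 15*pi/2

15*pi/2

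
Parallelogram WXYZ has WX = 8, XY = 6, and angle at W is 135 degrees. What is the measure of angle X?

Consecutive angles are supplementary: angle X = 180 - 135 = 45 degrees.

45 degrees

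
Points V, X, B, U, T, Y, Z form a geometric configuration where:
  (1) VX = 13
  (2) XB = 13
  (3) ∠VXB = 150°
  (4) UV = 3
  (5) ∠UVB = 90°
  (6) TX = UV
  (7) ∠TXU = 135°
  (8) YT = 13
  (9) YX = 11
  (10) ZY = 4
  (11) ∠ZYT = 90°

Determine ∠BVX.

Step 1: By the law of cosines on triangle VXB: VB² = 13² + 13² − 2·13·13·cos(150°) = 630.72, so VB ≈ 25.11.
Step 2: By the inverse law of cosines on triangle BVX: cos(∠BVX) = (25.11² + 13² − 13²) / (2·25.11·13) = 630.72/652.97 = 0.9659, so ∠BVX = 15°.

Therefore, the measure of angle ∠BVX = 15°.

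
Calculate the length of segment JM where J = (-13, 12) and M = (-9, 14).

d = sqrt((4)^2 + (2)^2) = sqrt(20) = 2*sqrt(5)

2*sqrt(5)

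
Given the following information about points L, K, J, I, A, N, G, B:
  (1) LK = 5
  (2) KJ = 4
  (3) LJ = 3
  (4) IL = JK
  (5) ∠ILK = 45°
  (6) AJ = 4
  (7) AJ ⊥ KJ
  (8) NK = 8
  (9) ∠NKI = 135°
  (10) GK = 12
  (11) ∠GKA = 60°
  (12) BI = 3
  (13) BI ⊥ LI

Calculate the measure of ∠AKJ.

Step 1: By the law of cosines on triangle KJA: KA² = 4² + 4² − 2·4·4·cos(90°) = 32, so KA = 4·√2.
Step 2: By the inverse law of cosines on triangle AKJ: cos(∠AKJ) = ((4·√2)² + 4² − 4²) / (2·4·√2·4) = 32/45.25 = 0.7071, so ∠AKJ = 45°.

Therefore, the measure of angle ∠AKJ = 45°.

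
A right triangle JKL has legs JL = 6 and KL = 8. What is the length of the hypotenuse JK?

JK = sqrt(6^2 + 8^2) = sqrt(100) = 10

10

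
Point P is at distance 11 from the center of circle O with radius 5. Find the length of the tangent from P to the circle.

tangent = √(d² - r²) = √(11² - 5²) = √(121 - 25) = √96 = 4*sqrt(6)

4*sqrt(6)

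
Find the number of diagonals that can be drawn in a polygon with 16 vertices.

Total line segments between 16 vertices = C(16,2) = 120.
Subtract the 16 sides: 120 - 16 = 104 diagonals.

104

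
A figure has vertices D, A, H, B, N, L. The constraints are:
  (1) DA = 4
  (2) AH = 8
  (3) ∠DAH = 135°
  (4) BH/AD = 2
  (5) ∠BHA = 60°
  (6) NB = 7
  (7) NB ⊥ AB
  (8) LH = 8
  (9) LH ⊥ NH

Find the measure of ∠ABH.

From the given relations: BH = 2·AD = 2·4 = 8.
Step 1: By the law of cosines on triangle BHA: BA² = 8² + 8² − 2·8·8·cos(60°) = 64, so BA = 8.
Step 2: By the inverse law of cosines on triangle ABH: cos(∠ABH) = (8² + 8² − 8²) / (2·8·8) = 64/128 = 0.5, so ∠ABH = 60°.

Therefore, the measure of angle ∠ABH = 60°.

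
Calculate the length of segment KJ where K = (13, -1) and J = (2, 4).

d = sqrt((2 - 13)^2 + (4 - -1)^2)
d = sqrt(-11^2 + 5^2)
d = sqrt(121 + 25)
d = sqrt(146)

sqrt(146)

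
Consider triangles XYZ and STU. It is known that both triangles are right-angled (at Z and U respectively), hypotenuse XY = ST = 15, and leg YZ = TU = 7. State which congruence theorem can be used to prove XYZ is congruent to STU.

Consider the given information: both triangles are right-angled (at Z and U respectively), hypotenuse XY = ST = 15, and leg YZ = TU = 7
This is not SAS or ASA: SAS requires two sides and the included angle between them. ASA requires two angles and the side between them.
The correct criterion is HL. The hypotenuse and one leg of two right triangles are equal (Hypotenuse-Leg).

HL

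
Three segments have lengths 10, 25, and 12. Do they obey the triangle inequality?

Check the triangle inequality: 10 + 12 = 22 ≤ 25.
Since the sum of two sides does not exceed the third, no triangle can be formed.

No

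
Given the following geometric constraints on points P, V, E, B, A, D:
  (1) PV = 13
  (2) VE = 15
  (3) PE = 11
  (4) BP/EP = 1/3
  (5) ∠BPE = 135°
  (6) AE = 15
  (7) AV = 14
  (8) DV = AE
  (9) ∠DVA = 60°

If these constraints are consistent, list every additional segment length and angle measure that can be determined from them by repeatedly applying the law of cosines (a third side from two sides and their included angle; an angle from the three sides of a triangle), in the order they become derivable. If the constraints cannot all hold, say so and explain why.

The constraints are consistent. Derivable facts, in order:
After 1 step:
- AD ≈ 14.53
- EB ≈ 13.84
- ∠AEV = 55.64°
- ∠AVE = 62.18°
- ∠EAV = 62.18°
- ∠EPV = 76.86°
- ∠EVP = 45.57°
- ∠PEV = 57.56°
After 2 steps:
- ∠ADV = 56.58°
- ∠BEP = 10.8°
- ∠DAV = 63.42°
- ∠EBP = 34.2°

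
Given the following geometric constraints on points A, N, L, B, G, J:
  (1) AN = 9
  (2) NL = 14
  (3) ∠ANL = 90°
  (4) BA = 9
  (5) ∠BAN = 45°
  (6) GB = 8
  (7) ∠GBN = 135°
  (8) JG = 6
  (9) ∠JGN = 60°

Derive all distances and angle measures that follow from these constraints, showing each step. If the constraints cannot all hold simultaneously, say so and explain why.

The constraints are consistent.

Step 1: From AN = 9, NL = 14, and ∠ANL = 90°, by the law of cosines:
  AL² = AN² + NL² - 2·AN·NL·cos(90°) = 81 + 196 - 0 = 277
  AL ≈ 16.64

Step 2: From NA = 9, AB = 9, and ∠NAB = 45°, by the law of cosines:
  NB² = NA² + AB² - 2·NA·AB·cos(45°) = 81 + 81 - 114.6 = 47.45
  NB ≈ 6.89

Step 3: From NB = 6.89, BG = 8, and ∠NBG = 135°, by the law of cosines:
  NG² = NB² + BG² - 2·NB·BG·cos(135°) = 47.45 + 64 + 77.93 = 189.4
  NG ≈ 13.76

Step 4: From AL = 16.64, AN = 9, LN = 14, by the inverse law of cosines:
  cos(∠LAN) = (AL² + AN² - LN²) / (2·AL·AN)
  ∠LAN = 57.26°

Step 5: From NA = 9, NB = 6.89, AB = 9, by the inverse law of cosines:
  cos(∠ANB) = (NA² + NB² - AB²) / (2·NA·NB)
  ∠ANB = 67.5°

Step 6: From LA = 16.64, LN = 14, AN = 9, by the inverse law of cosines:
  cos(∠ALN) = (LA² + LN² - AN²) / (2·LA·LN)
  ∠ALN = 32.74°

Step 7: From BA = 9, BN = 6.89, AN = 9, by the inverse law of cosines:
  cos(∠ABN) = (BA² + BN² - AN²) / (2·BA·BN)
  ∠ABN = 67.5°

Step 8: From NG = 13.76, GJ = 6, and ∠NGJ = 60°, by the law of cosines:
  NJ² = NG² + GJ² - 2·NG·GJ·cos(60°) = 189.4 + 36 - 82.57 = 142.8
  NJ ≈ 11.95

Step 9: From NB = 6.89, NG = 13.76, BG = 8, by the inverse law of cosines:
  cos(∠BNG) = (NB² + NG² - BG²) / (2·NB·NG)
  ∠BNG = 24.27°

Step 10: From GB = 8, GN = 13.76, BN = 6.89, by the inverse law of cosines:
  cos(∠BGN) = (GB² + GN² - BN²) / (2·GB·GN)
  ∠BGN = 20.73°

Step 11: From NG = 13.76, NJ = 11.95, GJ = 6, by the inverse law of cosines:
  cos(∠GNJ) = (NG² + NJ² - GJ²) / (2·NG·NJ)
  ∠GNJ = 25.77°

Step 12: From JG = 6, JN = 11.95, GN = 13.76, by the inverse law of cosines:
  cos(∠GJN) = (JG² + JN² - GN²) / (2·JG·JN)
  ∠GJN = 94.23°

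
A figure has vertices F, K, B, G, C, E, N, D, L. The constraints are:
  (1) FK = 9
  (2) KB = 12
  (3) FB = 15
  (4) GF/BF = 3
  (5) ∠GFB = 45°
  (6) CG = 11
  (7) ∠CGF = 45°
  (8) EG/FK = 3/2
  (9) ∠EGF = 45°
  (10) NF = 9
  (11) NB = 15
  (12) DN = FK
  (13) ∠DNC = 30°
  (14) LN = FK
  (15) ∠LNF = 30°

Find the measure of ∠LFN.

From the given relations: LN = FK = 9.
Step 1: By the law of cosines on triangle FNL: FL² = 9² + 9² − 2·9·9·cos(30°) = 21.7, so FL ≈ 4.66.
Step 2: By the inverse law of cosines on triangle LFN: cos(∠LFN) = (4.66² + 9² − 9²) / (2·4.66·9) = 21.7/83.86 = 0.2588, so ∠LFN = 75°.

Therefore, the measure of angle ∠LFN = 75°.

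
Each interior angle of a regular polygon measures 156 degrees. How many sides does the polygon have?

The exterior angle is the supplement of the interior angle: 180 - 156 = 24 degrees.
Since the exterior angles of any convex polygon sum to 360 degrees, the number of sides is 360 / 24 = 15.

15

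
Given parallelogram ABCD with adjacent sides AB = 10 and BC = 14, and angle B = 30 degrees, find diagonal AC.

Law of cosines: d^2 = 10^2 + 14^2 - 2(10)(14)cos(30°) = 296 - 140*sqrt(3), so d = 2*sqrt(74 - 35*sqrt(3)).

2*sqrt(74 - 35*sqrt(3))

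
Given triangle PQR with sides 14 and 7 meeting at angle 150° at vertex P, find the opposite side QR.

Law of cosines: QR^2 = 14^2 + 7^2 - 2(14)(7)cos(150°) = 98*sqrt(3) + 245, so QR = 7*sqrt(2*sqrt(3) + 5).

7*sqrt(2*sqrt(3) + 5)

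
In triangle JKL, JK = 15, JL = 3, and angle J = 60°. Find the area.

Area = (1/2) * JK * JL * sin(J)
Area = (1/2) * 15 * 3 * sin(60°)
Area = (1/2) * 15 * 3 * sqrt(3)/2
Area = 45*sqrt(3)/4

45*sqrt(3)/4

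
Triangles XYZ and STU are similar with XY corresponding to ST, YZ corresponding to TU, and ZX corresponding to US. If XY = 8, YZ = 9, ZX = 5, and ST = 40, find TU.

Since the triangles are similar, the ratio of corresponding sides is constant.
Scale factor k = ST / XY = 40 / 8 = 5
TU = k * YZ = 5 * 9 = 45

45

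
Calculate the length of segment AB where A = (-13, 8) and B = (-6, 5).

d = sqrt((-6 - -13)^2 + (5 - 8)^2)
d = sqrt(7^2 + -3^2)
d = sqrt(49 + 9)
d = sqrt(58)

sqrt(58)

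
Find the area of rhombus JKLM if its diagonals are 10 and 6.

Area of a rhombus = (d1 * d2) / 2
Area = (10 * 6) / 2
Area = 60 / 2
Area = 30

30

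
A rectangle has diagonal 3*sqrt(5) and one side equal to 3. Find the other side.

Using the Pythagorean theorem: d^2 = a^2 + b^2
b^2 = d^2 - a^2
b^2 = 45 - 9
b^2 = 36
b = sqrt(36) = 6

6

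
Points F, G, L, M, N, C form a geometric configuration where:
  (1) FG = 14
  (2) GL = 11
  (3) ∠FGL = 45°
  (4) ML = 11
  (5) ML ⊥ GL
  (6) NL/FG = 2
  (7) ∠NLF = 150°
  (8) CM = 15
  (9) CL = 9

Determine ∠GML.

Step 1: By the law of cosines on triangle MLG: MG² = 11² + 11² − 2·11·11·cos(90°) = 242, so MG = 11·√2.
Step 2: By the inverse law of cosines on triangle GML: cos(∠GML) = ((11·√2)² + 11² − 11²) / (2·11·√2·11) = 242/342.24 = 0.7071, so ∠GML = 45°.

Therefore, the measure of angle ∠GML = 45°.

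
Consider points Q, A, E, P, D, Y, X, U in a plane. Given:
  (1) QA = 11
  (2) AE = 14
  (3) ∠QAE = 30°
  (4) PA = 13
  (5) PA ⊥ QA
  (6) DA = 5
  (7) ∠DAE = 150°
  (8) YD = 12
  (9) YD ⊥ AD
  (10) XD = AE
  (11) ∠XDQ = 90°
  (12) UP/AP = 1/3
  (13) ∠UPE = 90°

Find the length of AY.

Step 1: By the law of cosines on triangle ADY: AY² = 5² + 12² − 2·5·12·cos(90°) = 169, so AY = 13.

Therefore, the length of AY = 13.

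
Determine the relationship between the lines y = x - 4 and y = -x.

Slope of line 1: m1 = 1
Slope of line 2: m2 = -1
m1 * m2 = (1) * (-1) = -1 = -1, so the lines are perpendicular.

Perpendicular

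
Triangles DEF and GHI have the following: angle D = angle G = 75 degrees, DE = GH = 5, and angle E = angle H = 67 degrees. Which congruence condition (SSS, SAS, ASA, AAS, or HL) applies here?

The given information provides:
angle D = angle G = 75 degrees, DE = GH = 5, and angle E = angle H = 67 degrees
This matches the ASA congruence theorem.
Two pairs of corresponding angles and the included side are equal (Angle-Side-Angle).

ASA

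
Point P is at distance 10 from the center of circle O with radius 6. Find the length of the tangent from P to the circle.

The tangent, radius, and line from the external point to the center form a right triangle.
The right angle is where the tangent meets the radius.
By the Pythagorean theorem: tangent² + 6² = 10²
tangent² = 100 - 36 = 64
tangent = 8

8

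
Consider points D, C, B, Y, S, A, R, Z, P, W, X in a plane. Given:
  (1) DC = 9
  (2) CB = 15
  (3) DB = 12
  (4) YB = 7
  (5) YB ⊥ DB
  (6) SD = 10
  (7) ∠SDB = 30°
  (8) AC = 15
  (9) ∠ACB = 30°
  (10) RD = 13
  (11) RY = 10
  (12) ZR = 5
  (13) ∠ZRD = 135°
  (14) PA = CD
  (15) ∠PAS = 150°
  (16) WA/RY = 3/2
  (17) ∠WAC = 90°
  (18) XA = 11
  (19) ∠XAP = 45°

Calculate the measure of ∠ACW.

From the given relations: WA = 3/2·RY = 3/2·10 = 15.
Step 1: By the law of cosines on triangle CAW: CW² = 15² + 15² − 2·15·15·cos(90°) = 450, so CW = 15·√2.
Step 2: By the inverse law of cosines on triangle ACW: cos(∠ACW) = (15² + (15·√2)² − 15²) / (2·15·15·√2) = 450/636.4 = 0.7071, so ∠ACW = 45°.

Therefore, the measure of angle ∠ACW = 45°.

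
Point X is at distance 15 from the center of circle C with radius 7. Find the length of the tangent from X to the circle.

The tangent, radius, and line from the external point to the center form a right triangle.
The right angle is where the tangent meets the radius.
By the Pythagorean theorem: tangent² + 7² = 15²
tangent² = 225 - 49 = 176
tangent = 4*sqrt(11)

4*sqrt(11)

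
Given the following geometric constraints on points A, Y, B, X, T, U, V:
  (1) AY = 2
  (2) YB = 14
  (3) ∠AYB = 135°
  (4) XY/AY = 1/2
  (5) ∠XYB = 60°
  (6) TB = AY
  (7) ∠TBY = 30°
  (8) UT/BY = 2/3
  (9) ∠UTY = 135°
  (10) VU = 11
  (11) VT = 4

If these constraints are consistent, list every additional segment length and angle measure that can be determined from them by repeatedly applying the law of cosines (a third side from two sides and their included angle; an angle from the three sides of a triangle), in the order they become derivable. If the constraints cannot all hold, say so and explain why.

The constraints are consistent. Derivable facts, in order:
After 1 step:
- AB ≈ 15.48
- BX = √183
- YT ≈ 12.31
- ∠TUV = 20.67°
- ∠TVU = 55.46°
- ∠UTV = 103.86°
After 2 steps:
- YU ≈ 20.03
- ∠ABY = 5.24°
- ∠BAY = 39.76°
- ∠BTY = 145.34°
- ∠BXY = 116.33°
- ∠BYT = 4.66°
- ∠XBY = 3.67°
After 3 steps:
- ∠TUY = 25.76°
- ∠TYU = 19.24°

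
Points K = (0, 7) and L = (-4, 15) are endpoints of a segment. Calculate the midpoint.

M = ((x₁ + x₂)/2, (y₁ + y₂)/2)
= ((0 + -4)/2, (7 + 15)/2)
= (-4/2, 22/2) = (-2, 11)

(-2, 11)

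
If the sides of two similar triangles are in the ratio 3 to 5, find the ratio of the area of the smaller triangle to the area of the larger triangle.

Area scales with the square of linear dimensions. If every length is multiplied by 3/5, then the area is multiplied by (3/5)^2 = 9/25.
The area ratio is 9:25.

9:25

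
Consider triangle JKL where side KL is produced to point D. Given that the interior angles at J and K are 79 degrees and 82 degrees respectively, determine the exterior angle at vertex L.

By the exterior angle theorem, an exterior angle of a triangle equals the sum of the two remote interior angles.
Exterior angle = angle J + angle K
Exterior angle = 79 + 82 = 161 degrees

161 degrees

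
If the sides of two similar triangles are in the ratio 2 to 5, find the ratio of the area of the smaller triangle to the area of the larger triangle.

The ratio of areas of similar triangles equals the square of the side ratio.
Side ratio = 2:5
Area ratio = (2/5)^2 = 4/25 = 4:25

4:25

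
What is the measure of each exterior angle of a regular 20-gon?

Each exterior angle of a regular n-gon is 360 / n.
For n = 20: 360 / 20 = 18 degrees.

18 degrees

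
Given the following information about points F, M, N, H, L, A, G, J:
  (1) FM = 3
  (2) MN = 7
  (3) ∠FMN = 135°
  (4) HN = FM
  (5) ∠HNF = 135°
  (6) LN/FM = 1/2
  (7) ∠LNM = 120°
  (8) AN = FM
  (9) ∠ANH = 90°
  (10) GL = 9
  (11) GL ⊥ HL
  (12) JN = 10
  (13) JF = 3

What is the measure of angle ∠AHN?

From the given relations: HN = FM = 3; AN = FM = 3.
Step 1: By the law of cosines on triangle HNA: HA² = 3² + 3² − 2·3·3·cos(90°) = 18, so HA = 3·√2.
Step 2: By the inverse law of cosines on triangle AHN: cos(∠AHN) = ((3·√2)² + 3² − 3²) / (2·3·√2·3) = 18/25.46 = 0.7071, so ∠AHN = 45°.

Therefore, the measure of angle ∠AHN = 45°.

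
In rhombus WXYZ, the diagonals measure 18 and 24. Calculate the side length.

In a rhombus, the diagonals bisect each other perpendicularly, creating four congruent right triangles.
Each triangle has legs 9 (half of 18) and 12 (half of 24).
The hypotenuse of each right triangle is a side of the rhombus:
side = sqrt(9^2 + 12^2) = sqrt(225) = 15

15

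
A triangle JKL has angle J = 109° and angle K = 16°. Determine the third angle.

Let angle L = x. Then 109 + 16 + x = 180.
x = 180 - 125 = 55 degrees.

55 degrees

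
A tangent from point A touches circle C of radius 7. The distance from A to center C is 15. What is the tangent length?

tangent = √(d² - r²) = √(15² - 7²) = √(225 - 49) = √176 = 4*sqrt(11)

4*sqrt(11)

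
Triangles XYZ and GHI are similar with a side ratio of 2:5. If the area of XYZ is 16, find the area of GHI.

Area ratio = (2/5)^2 = 4/25. Area of GHI = 16 * 25/4 = 100.

100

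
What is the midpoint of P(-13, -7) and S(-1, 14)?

The midpoint is the average of the coordinates:
x: (-13 + -1)/2 = -7
y: (-7 + 14)/2 = 7/2
Midpoint = (-7, 7/2)

(-7, 7/2)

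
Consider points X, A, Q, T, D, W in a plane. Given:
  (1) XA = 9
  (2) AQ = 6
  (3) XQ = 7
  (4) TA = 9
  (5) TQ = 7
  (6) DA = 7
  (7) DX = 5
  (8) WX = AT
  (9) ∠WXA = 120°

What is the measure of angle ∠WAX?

From the given relations: WX = AT = 9.
Step 1: By the law of cosines on triangle AXW: AW² = 9² + 9² − 2·9·9·cos(120°) = 243, so AW = 9·√3.
Step 2: By the inverse law of cosines on triangle WAX: cos(∠WAX) = ((9·√3)² + 9² − 9²) / (2·9·√3·9) = 243/280.59 = 0.866, so ∠WAX = 30°.

Therefore, the measure of angle ∠WAX = 30°.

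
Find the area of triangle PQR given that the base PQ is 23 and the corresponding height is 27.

A triangle's area is half the area of a rectangle with the same base and height.
Area = (1/2) * 23 * 27 = 621/2.

621/2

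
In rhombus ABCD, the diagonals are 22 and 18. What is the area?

Area = (22 * 18) / 2 = 396 / 2 = 198

198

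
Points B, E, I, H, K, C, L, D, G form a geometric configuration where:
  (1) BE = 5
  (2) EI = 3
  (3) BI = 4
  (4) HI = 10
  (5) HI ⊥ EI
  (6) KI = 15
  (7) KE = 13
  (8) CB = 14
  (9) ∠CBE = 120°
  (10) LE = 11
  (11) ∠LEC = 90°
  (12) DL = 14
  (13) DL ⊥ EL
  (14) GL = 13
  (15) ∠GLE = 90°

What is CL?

Step 1: By the law of cosines on triangle EBC: EC² = 5² + 14² − 2·5·14·cos(120°) = 291, so EC ≈ 17.06.
Step 2: By the law of cosines on triangle CEL: CL² = 17.06² + 11² − 2·17.06·11·cos(90°) = 412, so CL = 2·√103.

Therefore, the length of CL = 2·√103.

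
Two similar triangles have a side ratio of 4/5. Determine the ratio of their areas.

The ratio of areas of similar triangles equals the square of the side ratio.
Side ratio = 4:5
Area ratio = (4/5)^2 = 16/25 = 16:25

16:25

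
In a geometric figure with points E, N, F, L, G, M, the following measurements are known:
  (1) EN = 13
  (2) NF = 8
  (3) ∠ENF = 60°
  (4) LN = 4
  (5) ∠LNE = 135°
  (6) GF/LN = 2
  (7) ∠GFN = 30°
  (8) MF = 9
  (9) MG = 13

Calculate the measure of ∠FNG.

From the given relations: GF = 2·LN = 2·4 = 8.
Step 1: By the law of cosines on triangle NFG: NG² = 8² + 8² − 2·8·8·cos(30°) = 17.15, so NG ≈ 4.14.
Step 2: By the inverse law of cosines on triangle FNG: cos(∠FNG) = (8² + 4.14² − 8²) / (2·8·4.14) = 17.15/66.26 = 0.2588, so ∠FNG = 75°.

Therefore, the measure of angle ∠FNG = 75°.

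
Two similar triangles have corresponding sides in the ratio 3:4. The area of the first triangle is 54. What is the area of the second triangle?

Area ratio = (3/4)^2 = 9/16. Area of the second triangle = 54 * 16/9 = 96.

96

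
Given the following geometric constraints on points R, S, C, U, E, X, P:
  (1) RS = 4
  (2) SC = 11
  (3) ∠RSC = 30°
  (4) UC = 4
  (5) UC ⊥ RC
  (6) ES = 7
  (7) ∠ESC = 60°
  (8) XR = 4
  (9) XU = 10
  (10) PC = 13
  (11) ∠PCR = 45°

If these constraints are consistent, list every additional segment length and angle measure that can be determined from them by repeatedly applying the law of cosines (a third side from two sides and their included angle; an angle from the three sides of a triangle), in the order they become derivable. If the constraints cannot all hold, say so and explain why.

The constraints are consistent. Derivable facts, in order:
After 1 step:
- CE = √93
- RC ≈ 7.8
After 2 steps:
- RP ≈ 9.3
- RU ≈ 8.76
- ∠CES = 81.05°
- ∠CRS = 135.14°
- ∠ECS = 38.95°
- ∠RCS = 14.86°
After 3 steps:
- ∠CPR = 36.37°
- ∠CRP = 98.63°
- ∠CRU = 27.16°
- ∠CUR = 62.84°
- ∠RUX = 23.45°
- ∠RXU = 60.65°
- ∠URX = 95.9°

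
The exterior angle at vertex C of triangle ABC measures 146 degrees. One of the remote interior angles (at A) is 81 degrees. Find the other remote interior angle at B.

angle B = 146 - 81 = 65 degrees (exterior angle theorem).

65 degrees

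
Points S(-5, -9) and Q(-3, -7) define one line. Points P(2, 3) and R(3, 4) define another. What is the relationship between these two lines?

Slope of line 1: m1 = (-7 - -9)/(-3 - -5) = 2/2 = 1
Slope of line 2: m2 = (4 - 3)/(3 - 2) = 1/1 = 1
Two lines are parallel if and only if they have equal slopes (or both are vertical).
Here m1 = m2 = 1, confirming the lines are parallel.

Parallel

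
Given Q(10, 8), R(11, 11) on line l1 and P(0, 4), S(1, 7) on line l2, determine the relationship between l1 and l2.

Slope of line 1: m1 = (11 - 8)/(11 - 10) = 3/1 = 3
Slope of line 2: m2 = (7 - 4)/(1 - 0) = 3/1 = 3
m1 = m2, so the lines are parallel.

Parallel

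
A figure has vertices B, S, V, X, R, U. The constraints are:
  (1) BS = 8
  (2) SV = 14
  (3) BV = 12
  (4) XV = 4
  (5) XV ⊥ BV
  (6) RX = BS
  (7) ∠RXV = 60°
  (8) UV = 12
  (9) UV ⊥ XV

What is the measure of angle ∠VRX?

From the given relations: RX = BS = 8.
Step 1: By the law of cosines on triangle RXV: RV² = 8² + 4² − 2·8·4·cos(60°) = 48, so RV = 4·√3.
Step 2: By the inverse law of cosines on triangle VRX: cos(∠VRX) = ((4·√3)² + 8² − 4²) / (2·4·√3·8) = 96/110.85 = 0.866, so ∠VRX = 30°.

Therefore, the measure of angle ∠VRX = 30°.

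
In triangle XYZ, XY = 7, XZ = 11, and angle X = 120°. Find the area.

Area = (1/2)(7)(11) sin(120°) = (1/2)(7)(11)(sqrt(3)/2) = 77*sqrt(3)/4

77*sqrt(3)/4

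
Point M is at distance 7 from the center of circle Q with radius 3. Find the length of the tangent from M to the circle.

Let T be the point of tangency. Then QT ⊥ MT (radius ⊥ tangent).
In right triangle QTM: QM² = QT² + MT²
7² = 3² + MT²
MT² = 40, MT = 2*sqrt(10)

2*sqrt(10)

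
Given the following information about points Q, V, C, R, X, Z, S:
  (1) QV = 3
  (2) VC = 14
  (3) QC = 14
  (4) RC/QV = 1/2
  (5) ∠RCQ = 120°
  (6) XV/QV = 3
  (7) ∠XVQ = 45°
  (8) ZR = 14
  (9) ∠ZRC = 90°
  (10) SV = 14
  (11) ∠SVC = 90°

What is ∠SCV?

Step 1: By the law of cosines on triangle CVS: CS² = 14² + 14² − 2·14·14·cos(90°) = 392, so CS = 14·√2.
Step 2: By the inverse law of cosines on triangle SCV: cos(∠SCV) = ((14·√2)² + 14² − 14²) / (2·14·√2·14) = 392/554.37 = 0.7071, so ∠SCV = 45°.

Therefore, the measure of angle ∠SCV = 45°.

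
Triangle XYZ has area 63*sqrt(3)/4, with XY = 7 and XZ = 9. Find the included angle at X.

From the SAS area formula Area = (1/2)ab sin(C), rearranging gives sin(C) = 2*Area/(ab).
sin(C) = 2 * 63*sqrt(3)/4 / (63) = sqrt(3)/2.
Therefore C = arcsin(sqrt(3)/2) = 60°.
Since sin(180° - C) = sin(C), the obtuse angle 120° gives the same area, so C = 60° or C = 120°.

60° or 120°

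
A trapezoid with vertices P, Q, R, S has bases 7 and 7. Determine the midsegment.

The midsegment (median) of a trapezoid connects the midpoints of the non-parallel sides.
Its length is the average of the two bases: (7 + 7) / 2 = 7.

7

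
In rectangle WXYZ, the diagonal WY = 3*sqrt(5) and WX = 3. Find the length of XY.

b = sqrt(d^2 - a^2) = sqrt(45 - 9) = sqrt(36) = 6

6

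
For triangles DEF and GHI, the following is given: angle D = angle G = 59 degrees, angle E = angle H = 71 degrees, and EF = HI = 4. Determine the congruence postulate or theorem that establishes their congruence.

Consider the given information: angle D = angle G = 59 degrees, angle E = angle H = 71 degrees, and EF = HI = 4
This is not SSS or ASA: SSS requires all three pairs of sides, but we don't have that. ASA requires two angles and the side between them.
The correct criterion is AAS. Two pairs of corresponding angles and a non-included side are equal (Angle-Angle-Side).

AAS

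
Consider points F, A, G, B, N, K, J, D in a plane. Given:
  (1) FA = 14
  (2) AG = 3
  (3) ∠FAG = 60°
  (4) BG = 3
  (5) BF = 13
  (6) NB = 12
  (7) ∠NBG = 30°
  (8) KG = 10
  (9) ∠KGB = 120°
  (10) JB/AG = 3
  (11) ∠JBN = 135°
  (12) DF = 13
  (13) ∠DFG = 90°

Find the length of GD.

Step 1: By the law of cosines on triangle FAG: FG² = 14² + 3² − 2·14·3·cos(60°) = 163, so FG = √163.
Step 2: By the law of cosines on triangle GFD: GD² = √163² + 13² − 2·√163·13·cos(90°) = 332, so GD = 2·√83.

Therefore, the length of GD = 2·√83.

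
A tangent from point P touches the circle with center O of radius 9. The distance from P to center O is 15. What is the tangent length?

Let T be the point of tangency. Then OT ⊥ PT (radius ⊥ tangent).
In right triangle OTP: OP² = OT² + PT²
15² = 9² + PT²
PT² = 144, PT = 12

12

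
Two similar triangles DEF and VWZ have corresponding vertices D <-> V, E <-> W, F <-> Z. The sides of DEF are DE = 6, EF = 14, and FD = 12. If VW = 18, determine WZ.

Since the triangles are similar, the ratio of corresponding sides is constant.
Scale factor k = VW / DE = 18 / 6 = 3
WZ = k * EF = 3 * 14 = 42

42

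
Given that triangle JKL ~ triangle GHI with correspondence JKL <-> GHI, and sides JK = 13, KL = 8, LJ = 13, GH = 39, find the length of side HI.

Since the triangles are similar, the ratio of corresponding sides is constant.
Scale factor k = GH / JK = 39 / 13 = 3
HI = k * KL = 3 * 8 = 24

24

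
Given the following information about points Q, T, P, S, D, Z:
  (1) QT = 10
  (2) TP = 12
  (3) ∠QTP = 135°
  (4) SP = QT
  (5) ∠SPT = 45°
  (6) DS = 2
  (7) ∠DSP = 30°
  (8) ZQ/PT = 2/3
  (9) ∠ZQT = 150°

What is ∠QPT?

Step 1: By the law of cosines on triangle PTQ: PQ² = 12² + 10² − 2·12·10·cos(135°) = 413.71, so PQ ≈ 20.34.
Step 2: By the inverse law of cosines on triangle QPT: cos(∠QPT) = (20.34² + 12² − 10²) / (2·20.34·12) = 457.71/488.15 = 0.9376, so ∠QPT = 20.34°.

Therefore, the measure of angle ∠QPT = 20.34°.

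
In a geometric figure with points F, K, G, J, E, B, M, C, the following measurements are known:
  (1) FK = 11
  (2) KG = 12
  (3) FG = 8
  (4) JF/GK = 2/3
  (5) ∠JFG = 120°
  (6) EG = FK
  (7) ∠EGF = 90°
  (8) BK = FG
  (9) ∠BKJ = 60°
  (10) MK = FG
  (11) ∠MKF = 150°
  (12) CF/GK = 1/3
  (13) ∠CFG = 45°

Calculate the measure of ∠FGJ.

From the given relations: JF = 2/3·GK = 2/3·12 = 8.
Step 1: By the law of cosines on triangle GFJ: GJ² = 8² + 8² − 2·8·8·cos(120°) = 192, so GJ = 8·√3.
Step 2: By the inverse law of cosines on triangle FGJ: cos(∠FGJ) = (8² + (8·√3)² − 8²) / (2·8·8·√3) = 192/221.7 = 0.866, so ∠FGJ = 30°.

Therefore, the measure of angle ∠FGJ = 30°.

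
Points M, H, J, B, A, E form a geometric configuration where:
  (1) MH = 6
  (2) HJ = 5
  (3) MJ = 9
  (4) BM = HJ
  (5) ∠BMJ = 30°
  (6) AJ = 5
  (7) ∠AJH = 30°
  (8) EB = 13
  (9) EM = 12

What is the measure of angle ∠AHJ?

Step 1: By the law of cosines on triangle HJA: HA² = 5² + 5² − 2·5·5·cos(30°) = 6.7, so HA ≈ 2.59.
Step 2: By the inverse law of cosines on triangle AHJ: cos(∠AHJ) = (2.59² + 5² − 5²) / (2·2.59·5) = 6.7/25.88 = 0.2588, so ∠AHJ = 75°.

Therefore, the measure of angle ∠AHJ = 75°.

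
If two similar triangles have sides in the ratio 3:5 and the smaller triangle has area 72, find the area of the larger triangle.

For similar figures, the area ratio equals the square of the side ratio.
Side ratio (the smaller triangle to the larger triangle) = 3:5, so area ratio = 3^2:5^2 = 9:25.
If the area of the smaller triangle is 72, then the area of the larger triangle = 72 * (25/9) = 200.

200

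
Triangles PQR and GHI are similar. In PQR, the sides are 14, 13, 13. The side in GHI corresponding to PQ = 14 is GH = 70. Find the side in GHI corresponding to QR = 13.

k = 70/14 = 5. HI = 5 * 13 = 65.

65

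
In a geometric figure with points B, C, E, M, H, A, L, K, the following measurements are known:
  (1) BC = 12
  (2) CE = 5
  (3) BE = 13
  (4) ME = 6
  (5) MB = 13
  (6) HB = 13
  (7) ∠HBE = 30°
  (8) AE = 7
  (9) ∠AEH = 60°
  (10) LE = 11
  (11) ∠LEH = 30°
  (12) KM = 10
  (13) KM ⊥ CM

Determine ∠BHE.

Step 1: By the law of cosines on triangle HBE: HE² = 13² + 13² − 2·13·13·cos(30°) = 45.28, so HE ≈ 6.73.
Step 2: By the inverse law of cosines on triangle BHE: cos(∠BHE) = (13² + 6.73² − 13²) / (2·13·6.73) = 45.28/174.96 = 0.2588, so ∠BHE = 75°.

Therefore, the measure of angle ∠BHE = 75°.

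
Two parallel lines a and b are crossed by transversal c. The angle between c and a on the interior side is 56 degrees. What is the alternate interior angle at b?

Alternate interior angles lie on opposite sides of the transversal, between the parallel lines.
By the alternate interior angle theorem, they are equal: 56 degrees.

56 degrees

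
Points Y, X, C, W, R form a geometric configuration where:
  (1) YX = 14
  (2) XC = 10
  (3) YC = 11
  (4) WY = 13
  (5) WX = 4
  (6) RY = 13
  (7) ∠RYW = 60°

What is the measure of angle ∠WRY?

Step 1: By the law of cosines on triangle RYW: RW² = 13² + 13² − 2·13·13·cos(60°) = 169, so RW = 13.
Step 2: By the inverse law of cosines on triangle WRY: cos(∠WRY) = (13² + 13² − 13²) / (2·13·13) = 169/338 = 0.5, so ∠WRY = 60°.

Therefore, the measure of angle ∠WRY = 60°.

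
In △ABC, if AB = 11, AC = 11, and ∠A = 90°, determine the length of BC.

By the law of cosines: BC^2 = AB^2 + AC^2 - 2*AB*AC*cos(A)
BC^2 = 11^2 + 11^2 - 2*11*11*cos(90°)
BC^2 = 121 + 121 - 242*(0)
BC^2 = 242
BC = 11*sqrt(2)

11*sqrt(2)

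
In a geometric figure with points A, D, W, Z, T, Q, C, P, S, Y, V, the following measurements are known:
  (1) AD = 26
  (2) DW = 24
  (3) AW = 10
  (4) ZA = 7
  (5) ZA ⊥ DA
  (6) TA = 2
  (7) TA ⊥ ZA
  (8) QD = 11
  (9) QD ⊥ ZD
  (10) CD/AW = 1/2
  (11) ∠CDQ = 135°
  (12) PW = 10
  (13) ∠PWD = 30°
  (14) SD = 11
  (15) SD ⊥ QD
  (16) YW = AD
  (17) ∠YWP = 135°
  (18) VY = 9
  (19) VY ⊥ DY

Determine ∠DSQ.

Step 1: By the law of cosines on triangle SDQ: SQ² = 11² + 11² − 2·11·11·cos(90°) = 242, so SQ = 11·√2.
Step 2: By the inverse law of cosines on triangle DSQ: cos(∠DSQ) = (11² + (11·√2)² − 11²) / (2·11·11·√2) = 242/342.24 = 0.7071, so ∠DSQ = 45°.

Therefore, the measure of angle ∠DSQ = 45°.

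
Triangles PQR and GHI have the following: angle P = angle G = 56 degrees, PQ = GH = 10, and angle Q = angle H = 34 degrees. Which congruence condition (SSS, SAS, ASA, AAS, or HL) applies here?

The given information matches ASA: Two pairs of corresponding angles and the included side are equal (Angle-Side-Angle).

ASA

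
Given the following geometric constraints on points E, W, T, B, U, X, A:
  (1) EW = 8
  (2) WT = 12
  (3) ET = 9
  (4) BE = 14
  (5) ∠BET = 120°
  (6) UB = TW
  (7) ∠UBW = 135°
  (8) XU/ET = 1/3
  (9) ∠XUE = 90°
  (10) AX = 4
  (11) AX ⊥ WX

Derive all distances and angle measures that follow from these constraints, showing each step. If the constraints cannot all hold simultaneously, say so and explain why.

The constraints are consistent.

From the given relations:
  UB = TW = 12
  XU = 1/3·ET = 1/3·9 = 3

Step 1: From TE = 9, EB = 14, and ∠TEB = 120°, by the law of cosines:
  TB² = TE² + EB² - 2·TE·EB·cos(120°) = 81 + 196 + 126 = 403
  TB ≈ 20.07

Step 2: From ET = 9, EW = 8, TW = 12, by the inverse law of cosines:
  cos(∠TEW) = (ET² + EW² - TW²) / (2·ET·EW)
  ∠TEW = 89.6°

Step 3: From WE = 8, WT = 12, ET = 9, by the inverse law of cosines:
  cos(∠EWT) = (WE² + WT² - ET²) / (2·WE·WT)
  ∠EWT = 48.59°

Step 4: From TE = 9, TW = 12, EW = 8, by the inverse law of cosines:
  cos(∠ETW) = (TE² + TW² - EW²) / (2·TE·TW)
  ∠ETW = 41.81°

Step 5: From TB = 20.07, TE = 9, BE = 14, by the inverse law of cosines:
  cos(∠BTE) = (TB² + TE² - BE²) / (2·TB·TE)
  ∠BTE = 37.15°

Step 6: From BE = 14, BT = 20.07, ET = 9, by the inverse law of cosines:
  cos(∠EBT) = (BE² + BT² - ET²) / (2·BE·BT)
  ∠EBT = 22.85°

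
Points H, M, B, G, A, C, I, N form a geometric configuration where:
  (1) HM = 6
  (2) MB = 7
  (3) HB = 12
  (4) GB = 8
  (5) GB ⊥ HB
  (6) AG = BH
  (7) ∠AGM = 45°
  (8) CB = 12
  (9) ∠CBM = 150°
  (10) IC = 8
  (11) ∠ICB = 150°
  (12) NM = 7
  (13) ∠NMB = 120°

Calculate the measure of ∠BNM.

Step 1: By the law of cosines on triangle NMB: NB² = 7² + 7² − 2·7·7·cos(120°) = 147, so NB = 7·√3.
Step 2: By the inverse law of cosines on triangle BNM: cos(∠BNM) = ((7·√3)² + 7² − 7²) / (2·7·√3·7) = 147/169.74 = 0.866, so ∠BNM = 30°.

Therefore, the measure of angle ∠BNM = 30°.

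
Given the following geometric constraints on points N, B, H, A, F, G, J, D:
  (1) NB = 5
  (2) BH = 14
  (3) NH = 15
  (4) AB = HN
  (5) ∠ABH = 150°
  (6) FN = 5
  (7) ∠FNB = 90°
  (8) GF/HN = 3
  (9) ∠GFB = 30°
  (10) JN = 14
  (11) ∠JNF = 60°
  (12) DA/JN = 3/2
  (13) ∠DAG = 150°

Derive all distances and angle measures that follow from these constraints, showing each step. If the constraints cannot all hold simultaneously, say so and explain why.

The constraints are consistent.

From the given relations:
  AB = HN = 15
  GF = 3·HN = 3·15 = 45
  DA = 3/2·JN = 3/2·14 = 21

Step 1: From BN = 5, NF = 5, and ∠BNF = 90°, by the law of cosines:
  BF² = BN² + NF² - 2·BN·NF·cos(90°) = 25 + 25 - 0 = 50
  BF = 5·√2

Step 2: From HB = 14, BA = 15, and ∠HBA = 150°, by the law of cosines:
  HA² = HB² + BA² - 2·HB·BA·cos(150°) = 196 + 225 + 363.7 = 784.7
  HA ≈ 28.01

Step 3: From FN = 5, NJ = 14, and ∠FNJ = 60°, by the law of cosines:
  FJ² = FN² + NJ² - 2·FN·NJ·cos(60°) = 25 + 196 - 70 = 151
  FJ = √151

Step 4: From NB = 5, NH = 15, BH = 14, by the inverse law of cosines:
  cos(∠BNH) = (NB² + NH² - BH²) / (2·NB·NH)
  ∠BNH = 68.9°

Step 5: From BH = 14, BN = 5, HN = 15, by the inverse law of cosines:
  cos(∠HBN) = (BH² + BN² - HN²) / (2·BH·BN)
  ∠HBN = 91.64°

Step 6: From HB = 14, HN = 15, BN = 5, by the inverse law of cosines:
  cos(∠BHN) = (HB² + HN² - BN²) / (2·HB·HN)
  ∠BHN = 19.46°

Step 7: From BF = 5·√2, FG = 45, and ∠BFG = 30°, by the law of cosines:
  BG² = BF² + FG² - 2·BF·FG·cos(30°) = 50 + 2025 - 551.1 = 1524
  BG ≈ 39.04

Step 8: From BF = 5·√2, BN = 5, FN = 5, by the inverse law of cosines:
  cos(∠FBN) = (BF² + BN² - FN²) / (2·BF·BN)
  ∠FBN = 45°

Step 9: From HA = 28.01, HB = 14, AB = 15, by the inverse law of cosines:
  cos(∠AHB) = (HA² + HB² - AB²) / (2·HA·HB)
  ∠AHB = 15.53°

Step 10: From AB = 15, AH = 28.01, BH = 14, by the inverse law of cosines:
  cos(∠BAH) = (AB² + AH² - BH²) / (2·AB·AH)
  ∠BAH = 14.47°

Step 11: From FB = 5·√2, FN = 5, BN = 5, by the inverse law of cosines:
  cos(∠BFN) = (FB² + FN² - BN²) / (2·FB·FN)
  ∠BFN = 45°

Step 12: From FJ = √151, FN = 5, JN = 14, by the inverse law of cosines:
  cos(∠JFN) = (FJ² + FN² - JN²) / (2·FJ·FN)
  ∠JFN = 99.37°

Step 13: From JF = √151, JN = 14, FN = 5, by the inverse law of cosines:
  cos(∠FJN) = (JF² + JN² - FN²) / (2·JF·JN)
  ∠FJN = 20.63°

Step 14: From BF = 5·√2, BG = 39.04, FG = 45, by the inverse law of cosines:
  cos(∠FBG) = (BF² + BG² - FG²) / (2·BF·BG)
  ∠FBG = 144.8°

Step 15: From GB = 39.04, GF = 45, BF = 5·√2, by the inverse law of cosines:
  cos(∠BGF) = (GB² + GF² - BF²) / (2·GB·GF)
  ∠BGF = 5.2°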